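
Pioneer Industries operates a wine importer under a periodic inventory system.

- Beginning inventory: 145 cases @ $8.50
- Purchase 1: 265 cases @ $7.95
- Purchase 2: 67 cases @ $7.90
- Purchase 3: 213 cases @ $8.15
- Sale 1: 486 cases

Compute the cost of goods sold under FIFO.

Sale 1 (486) [FIFO — oldest first]: 145 @ $8.50 + 265 @ $7.95 + 67 @ $7.90 + 9 @ $8.15 = $3,941.90
Ending inventory: 204 @ $8.15 = $1,662.60

COGS = $3,941.90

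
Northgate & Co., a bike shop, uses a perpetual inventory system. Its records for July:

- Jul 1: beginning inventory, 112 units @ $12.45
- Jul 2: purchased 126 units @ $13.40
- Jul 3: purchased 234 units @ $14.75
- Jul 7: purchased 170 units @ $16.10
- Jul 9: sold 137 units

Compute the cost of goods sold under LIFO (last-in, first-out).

Jul 9, 137 sold [LIFO — newest first]: 137 @ $16.10 = $2,205.70
Ending inventory: 112 @ $12.45 + 126 @ $13.40 + 234 @ $14.75 + 33 @ $16.10 = $7,065.60

COGS = $2,205.70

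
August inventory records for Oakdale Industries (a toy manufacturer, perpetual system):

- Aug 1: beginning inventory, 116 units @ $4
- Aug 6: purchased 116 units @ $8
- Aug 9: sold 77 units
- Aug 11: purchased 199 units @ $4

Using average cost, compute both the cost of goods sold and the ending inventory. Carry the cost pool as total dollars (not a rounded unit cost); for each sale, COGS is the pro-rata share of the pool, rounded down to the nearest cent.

After Aug 1: 116 on hand, pool $464.00 (≈ $4.0000 each)
After Aug 6: 232 on hand, pool $1,392.00 (≈ $6.0000 each)
Aug 9, sell 77: 77/232 × $1,392.00 → $462.00
After Aug 11: 354 on hand, pool $1,726.00 (≈ $4.8757 each)
Ending inventory (cost pool remaining) = $1,726.00
Check: goods available $2,188.00 = COGS $462.00 + ending $1,726.00

COGS = $462.00; ending inventory = $1,726.00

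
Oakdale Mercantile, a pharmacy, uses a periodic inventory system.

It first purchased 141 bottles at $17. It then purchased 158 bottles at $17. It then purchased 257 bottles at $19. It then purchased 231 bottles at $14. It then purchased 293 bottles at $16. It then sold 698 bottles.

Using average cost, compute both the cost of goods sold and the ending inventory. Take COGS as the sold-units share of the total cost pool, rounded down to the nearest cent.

COGS = $11,560.94; ending inventory = $6,327.06

Sale 1, sell 698: 698/1080 × $17,888.00 → $11,560.94
Ending inventory (cost pool remaining) = $6,327.06
Check: goods available $17,888.00 = COGS $11,560.94 + ending $6,327.06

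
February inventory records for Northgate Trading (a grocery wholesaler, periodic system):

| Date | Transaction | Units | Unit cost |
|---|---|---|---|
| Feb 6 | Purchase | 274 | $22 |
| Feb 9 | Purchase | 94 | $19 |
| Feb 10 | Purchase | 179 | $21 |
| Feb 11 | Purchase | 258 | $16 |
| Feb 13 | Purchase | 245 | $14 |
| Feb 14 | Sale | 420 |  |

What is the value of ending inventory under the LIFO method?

Ending inventory = $12,901

Feb 14, 420 sold [LIFO — newest first]: 245 @ $14 + 175 @ $16 = $6,230
Ending inventory: 274 @ $22 + 94 @ $19 + 179 @ $21 + 83 @ $16 = $12,901
Check: goods available $19,131 = COGS $6,230 + ending $12,901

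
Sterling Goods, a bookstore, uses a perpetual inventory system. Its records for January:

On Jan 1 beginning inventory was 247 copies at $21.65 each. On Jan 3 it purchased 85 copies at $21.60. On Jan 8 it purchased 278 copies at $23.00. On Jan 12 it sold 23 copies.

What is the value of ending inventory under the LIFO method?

Jan 12, 23 sold [LIFO — newest first]: 23 @ $23.00 = $529.00
Ending inventory: 247 @ $21.65 + 85 @ $21.60 + 255 @ $23.00 = $13,048.55
Check: goods available $13,577.55 = COGS $529.00 + ending $13,048.55

Ending inventory = $13,048.55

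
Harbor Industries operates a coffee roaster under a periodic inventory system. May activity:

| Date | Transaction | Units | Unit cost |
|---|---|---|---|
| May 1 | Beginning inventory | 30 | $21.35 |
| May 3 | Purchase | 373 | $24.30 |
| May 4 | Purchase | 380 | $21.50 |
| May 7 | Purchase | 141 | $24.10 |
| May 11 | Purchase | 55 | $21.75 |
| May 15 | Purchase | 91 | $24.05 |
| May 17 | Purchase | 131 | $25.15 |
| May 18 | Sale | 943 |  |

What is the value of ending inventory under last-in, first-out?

Ending inventory = $6,180.90

May 18, 943 sold [LIFO — newest first]: 131 @ $25.15 + 91 @ $24.05 + 55 @ $21.75 + 141 @ $24.10 + 380 @ $21.50 + 145 @ $24.30 = $21,771.05
Ending inventory: 30 @ $21.35 + 228 @ $24.30 = $6,180.90
Check: goods available $27,951.95 = COGS $21,771.05 + ending $6,180.90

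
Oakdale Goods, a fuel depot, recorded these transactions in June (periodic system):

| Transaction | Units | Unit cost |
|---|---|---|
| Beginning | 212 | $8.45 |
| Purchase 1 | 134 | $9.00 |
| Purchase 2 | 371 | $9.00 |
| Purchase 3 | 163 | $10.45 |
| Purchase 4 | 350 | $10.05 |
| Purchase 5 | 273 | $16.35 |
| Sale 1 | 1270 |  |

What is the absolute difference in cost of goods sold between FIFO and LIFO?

$1,829.15

FIFO COGS: 212 @ $8.45 + 134 @ $9.00 + 371 @ $9.00 + 163 @ $10.45 + 350 @ $10.05 + 40 @ $16.35 = $12,211.25
LIFO COGS: 273 @ $16.35 + 350 @ $10.05 + 163 @ $10.45 + 371 @ $9.00 + 113 @ $9.00 = $14,040.40
Difference = |$12,211.25 − $14,040.40| = $1,829.15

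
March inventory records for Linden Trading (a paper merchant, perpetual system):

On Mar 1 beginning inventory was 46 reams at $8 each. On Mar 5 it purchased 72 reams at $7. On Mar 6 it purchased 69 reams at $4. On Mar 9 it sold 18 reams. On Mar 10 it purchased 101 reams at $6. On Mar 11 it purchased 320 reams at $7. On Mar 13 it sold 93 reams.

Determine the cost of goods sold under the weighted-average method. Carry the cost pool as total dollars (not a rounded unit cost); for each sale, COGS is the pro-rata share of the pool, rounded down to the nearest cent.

After Mar 1: 46 on hand, pool $368.00 (≈ $8.0000 each)
After Mar 5: 118 on hand, pool $872.00 (≈ $7.3898 each)
After Mar 6: 187 on hand, pool $1,148.00 (≈ $6.1390 each)
Mar 9, sell 18: 18/187 × $1,148.00 → $110.50
After Mar 10: 270 on hand, pool $1,643.50 (≈ $6.0870 each)
After Mar 11: 590 on hand, pool $3,883.50 (≈ $6.5822 each)
Mar 13, sell 93: 93/590 × $3,883.50 → $612.14
Total COGS = $110.50 + $612.14 = $722.64
Ending inventory (cost pool remaining) = $3,271.36

COGS = $722.64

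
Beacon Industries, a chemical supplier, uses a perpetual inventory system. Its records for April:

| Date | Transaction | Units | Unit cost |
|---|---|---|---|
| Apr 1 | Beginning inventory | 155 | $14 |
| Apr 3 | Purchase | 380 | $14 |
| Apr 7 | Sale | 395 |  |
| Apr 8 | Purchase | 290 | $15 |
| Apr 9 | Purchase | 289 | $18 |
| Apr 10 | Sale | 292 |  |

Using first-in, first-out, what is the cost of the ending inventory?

Ending inventory = $7,272

Apr 7, 395 sold [FIFO — oldest first]: 155 @ $14 + 240 @ $14 = $5,530
Apr 10, 292 sold [FIFO — oldest first]: 140 @ $14 + 152 @ $15 = $4,240
Total COGS = $5,530 + $4,240 = $9,770
Ending inventory: 138 @ $15 + 289 @ $18 = $7,272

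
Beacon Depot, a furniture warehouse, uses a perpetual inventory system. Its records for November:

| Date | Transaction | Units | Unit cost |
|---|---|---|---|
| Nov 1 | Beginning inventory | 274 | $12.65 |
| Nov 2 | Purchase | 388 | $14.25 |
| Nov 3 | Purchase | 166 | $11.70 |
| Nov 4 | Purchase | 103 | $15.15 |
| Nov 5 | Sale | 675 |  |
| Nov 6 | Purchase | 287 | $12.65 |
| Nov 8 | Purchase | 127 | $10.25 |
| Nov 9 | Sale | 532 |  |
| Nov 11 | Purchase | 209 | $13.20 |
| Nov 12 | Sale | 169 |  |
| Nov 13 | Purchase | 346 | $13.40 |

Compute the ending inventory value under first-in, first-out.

Nov 5, 675 sold [FIFO — oldest first]: 274 @ $12.65 + 388 @ $14.25 + 13 @ $11.70 = $9,147.20
Nov 9, 532 sold [FIFO — oldest first]: 153 @ $11.70 + 103 @ $15.15 + 276 @ $12.65 = $6,841.95
Nov 12, 169 sold [FIFO — oldest first]: 11 @ $12.65 + 127 @ $10.25 + 31 @ $13.20 = $1,850.10
Total COGS = $9,147.20 + $6,841.95 + $1,850.10 = $17,839.25
Ending inventory: 178 @ $13.20 + 346 @ $13.40 = $6,986.00

Ending inventory = $6,986.00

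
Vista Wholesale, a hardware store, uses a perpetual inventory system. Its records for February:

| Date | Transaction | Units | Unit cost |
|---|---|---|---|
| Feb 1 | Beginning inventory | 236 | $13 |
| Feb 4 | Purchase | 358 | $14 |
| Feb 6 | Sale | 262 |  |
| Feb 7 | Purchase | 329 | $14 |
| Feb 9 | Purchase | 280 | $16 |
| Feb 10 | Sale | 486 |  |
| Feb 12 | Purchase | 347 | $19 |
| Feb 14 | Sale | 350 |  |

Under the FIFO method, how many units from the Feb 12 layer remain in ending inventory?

Feb 6, 262 sold [FIFO — oldest first]: 236 @ $13 + 26 @ $14 = $3,432
Feb 10, 486 sold [FIFO — oldest first]: 332 @ $14 + 154 @ $14 = $6,804
Feb 14, 350 sold [FIFO — oldest first]: 175 @ $14 + 175 @ $16 = $5,250
Total COGS = $3,432 + $6,804 + $5,250 = $15,486
Ending inventory: 105 @ $16 + 347 @ $19 = $8,273

347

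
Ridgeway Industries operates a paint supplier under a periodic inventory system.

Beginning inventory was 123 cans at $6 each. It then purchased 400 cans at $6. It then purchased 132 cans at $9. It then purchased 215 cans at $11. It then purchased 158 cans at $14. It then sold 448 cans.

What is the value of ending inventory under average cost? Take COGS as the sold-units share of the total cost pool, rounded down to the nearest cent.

Sale 1, sell 448: 448/1028 × $8,903.00 → $3,879.90
Ending inventory (cost pool remaining) = $5,023.10

Ending inventory = $5,023.10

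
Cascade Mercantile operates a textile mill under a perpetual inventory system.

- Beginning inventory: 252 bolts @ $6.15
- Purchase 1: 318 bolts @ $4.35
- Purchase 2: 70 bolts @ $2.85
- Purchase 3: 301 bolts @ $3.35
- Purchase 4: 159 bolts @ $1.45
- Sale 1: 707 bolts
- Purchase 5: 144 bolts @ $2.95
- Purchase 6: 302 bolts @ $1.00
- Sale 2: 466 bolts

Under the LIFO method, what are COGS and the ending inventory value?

COGS = $3,022.15; ending inventory = $2,076.15

Sale 1 (707) [LIFO — newest first]: 159 @ $1.45 + 301 @ $3.35 + 70 @ $2.85 + 177 @ $4.35 = $2,208.35
Sale 2 (466) [LIFO — newest first]: 302 @ $1.00 + 144 @ $2.95 + 20 @ $4.35 = $813.80
Total COGS = $2,208.35 + $813.80 = $3,022.15
Ending inventory: 252 @ $6.15 + 121 @ $4.35 = $2,076.15
Check: goods available $5,098.30 = COGS $3,022.15 + ending $2,076.15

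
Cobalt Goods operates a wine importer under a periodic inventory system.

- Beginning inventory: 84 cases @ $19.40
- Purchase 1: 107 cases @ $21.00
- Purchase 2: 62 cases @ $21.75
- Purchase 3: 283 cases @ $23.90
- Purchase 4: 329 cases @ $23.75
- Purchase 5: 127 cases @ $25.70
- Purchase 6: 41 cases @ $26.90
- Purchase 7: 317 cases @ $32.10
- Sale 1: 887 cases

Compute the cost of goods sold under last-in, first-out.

COGS = $24,100.95

Sale 1 (887) [LIFO — newest first]: 317 @ $32.10 + 41 @ $26.90 + 127 @ $25.70 + 329 @ $23.75 + 73 @ $23.90 = $24,100.95
Ending inventory: 84 @ $19.40 + 107 @ $21.00 + 62 @ $21.75 + 210 @ $23.90 = $10,244.10
Check: goods available $34,345.05 = COGS $24,100.95 + ending $10,244.10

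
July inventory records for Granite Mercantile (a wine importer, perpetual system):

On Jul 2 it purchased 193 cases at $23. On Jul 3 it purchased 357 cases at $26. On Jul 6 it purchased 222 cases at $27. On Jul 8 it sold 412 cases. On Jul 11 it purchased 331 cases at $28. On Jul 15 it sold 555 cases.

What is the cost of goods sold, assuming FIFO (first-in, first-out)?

COGS = $25,175

Jul 8, 412 sold [FIFO — oldest first]: 193 @ $23 + 219 @ $26 = $10,133
Jul 15, 555 sold [FIFO — oldest first]: 138 @ $26 + 222 @ $27 + 195 @ $28 = $15,042
Total COGS = $10,133 + $15,042 = $25,175
Ending inventory: 136 @ $28 = $3,808
Check: goods available $28,983 = COGS $25,175 + ending $3,808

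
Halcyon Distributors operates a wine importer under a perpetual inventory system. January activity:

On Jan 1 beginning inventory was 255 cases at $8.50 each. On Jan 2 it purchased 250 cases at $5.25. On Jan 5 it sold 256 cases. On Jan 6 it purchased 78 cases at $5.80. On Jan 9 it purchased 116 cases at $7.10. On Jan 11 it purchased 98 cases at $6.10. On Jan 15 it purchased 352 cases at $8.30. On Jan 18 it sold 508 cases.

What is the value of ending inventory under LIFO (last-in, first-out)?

Ending inventory = $2,980.70

Jan 5, 256 sold [LIFO — newest first]: 250 @ $5.25 + 6 @ $8.50 = $1,363.50
Jan 18, 508 sold [LIFO — newest first]: 352 @ $8.30 + 98 @ $6.10 + 58 @ $7.10 = $3,931.20
Total COGS = $1,363.50 + $3,931.20 = $5,294.70
Ending inventory: 249 @ $8.50 + 78 @ $5.80 + 58 @ $7.10 = $2,980.70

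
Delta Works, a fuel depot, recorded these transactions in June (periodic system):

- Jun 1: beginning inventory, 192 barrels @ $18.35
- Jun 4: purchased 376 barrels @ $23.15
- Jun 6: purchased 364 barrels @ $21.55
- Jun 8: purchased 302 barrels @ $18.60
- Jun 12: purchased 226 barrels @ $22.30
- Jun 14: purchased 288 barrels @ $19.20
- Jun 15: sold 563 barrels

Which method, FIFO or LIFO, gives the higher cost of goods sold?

FIFO COGS: 192 @ $18.35 + 371 @ $23.15 = $12,111.85
LIFO COGS: 288 @ $19.20 + 226 @ $22.30 + 49 @ $18.60 = $11,480.80

FIFO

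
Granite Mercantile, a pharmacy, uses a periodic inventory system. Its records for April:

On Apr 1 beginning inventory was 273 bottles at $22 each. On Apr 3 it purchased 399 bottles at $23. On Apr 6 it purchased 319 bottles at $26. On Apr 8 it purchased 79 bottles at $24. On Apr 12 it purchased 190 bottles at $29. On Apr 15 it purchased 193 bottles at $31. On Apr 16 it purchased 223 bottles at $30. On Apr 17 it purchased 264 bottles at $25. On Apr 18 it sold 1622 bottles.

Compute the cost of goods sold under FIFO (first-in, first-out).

COGS = $41,936

Apr 18, 1622 sold [FIFO — oldest first]: 273 @ $22 + 399 @ $23 + 319 @ $26 + 79 @ $24 + 190 @ $29 + 193 @ $31 + 169 @ $30 = $41,936
Ending inventory: 54 @ $30 + 264 @ $25 = $8,220
Check: goods available $50,156 = COGS $41,936 + ending $8,220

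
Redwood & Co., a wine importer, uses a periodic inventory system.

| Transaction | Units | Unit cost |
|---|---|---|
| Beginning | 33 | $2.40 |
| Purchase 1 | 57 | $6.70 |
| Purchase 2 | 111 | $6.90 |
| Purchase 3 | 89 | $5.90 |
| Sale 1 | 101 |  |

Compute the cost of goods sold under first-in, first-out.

COGS = $537.00

Sale 1 (101) [FIFO — oldest first]: 33 @ $2.40 + 57 @ $6.70 + 11 @ $6.90 = $537.00
Ending inventory: 100 @ $6.90 + 89 @ $5.90 = $1,215.10
Check: goods available $1,752.10 = COGS $537.00 + ending $1,215.10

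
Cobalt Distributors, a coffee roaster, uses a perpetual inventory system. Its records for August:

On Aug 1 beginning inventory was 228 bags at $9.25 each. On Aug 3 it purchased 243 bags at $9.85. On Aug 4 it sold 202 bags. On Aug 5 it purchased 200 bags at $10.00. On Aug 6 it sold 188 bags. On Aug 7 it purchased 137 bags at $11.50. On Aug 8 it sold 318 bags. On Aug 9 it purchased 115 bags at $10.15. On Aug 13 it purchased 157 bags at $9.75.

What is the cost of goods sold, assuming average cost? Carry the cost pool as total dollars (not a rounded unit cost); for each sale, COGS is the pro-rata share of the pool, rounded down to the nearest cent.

COGS = $7,045.86

After Aug 1: 228 on hand, pool $2,109.00 (≈ $9.2500 each)
After Aug 3: 471 on hand, pool $4,502.55 (≈ $9.5596 each)
Aug 4, sell 202: 202/471 × $4,502.55 → $1,931.02
After Aug 5: 469 on hand, pool $4,571.53 (≈ $9.7474 each)
Aug 6, sell 188: 188/469 × $4,571.53 → $1,832.51
After Aug 7: 418 on hand, pool $4,314.52 (≈ $10.3218 each)
Aug 8, sell 318: 318/418 × $4,314.52 → $3,282.33
After Aug 9: 215 on hand, pool $2,199.44 (≈ $10.2300 each)
After Aug 13: 372 on hand, pool $3,730.19 (≈ $10.0274 each)
Total COGS = $1,931.02 + $1,832.51 + $3,282.33 = $7,045.86
Ending inventory (cost pool remaining) = $3,730.19
Check: goods available $10,776.05 = COGS $7,045.86 + ending $3,730.19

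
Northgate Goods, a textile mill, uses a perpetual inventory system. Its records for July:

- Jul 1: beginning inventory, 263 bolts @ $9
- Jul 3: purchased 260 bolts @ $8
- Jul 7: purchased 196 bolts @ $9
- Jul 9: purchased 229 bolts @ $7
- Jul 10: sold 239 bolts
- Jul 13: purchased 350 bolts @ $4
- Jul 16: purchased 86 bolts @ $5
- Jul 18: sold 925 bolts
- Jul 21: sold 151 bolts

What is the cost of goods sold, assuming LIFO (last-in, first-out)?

COGS = $9,023

Jul 10, 239 sold [LIFO — newest first]: 229 @ $7 + 10 @ $9 = $1,693
Jul 18, 925 sold [LIFO — newest first]: 86 @ $5 + 350 @ $4 + 186 @ $9 + 260 @ $8 + 43 @ $9 = $5,971
Jul 21, 151 sold [LIFO — newest first]: 151 @ $9 = $1,359
Total COGS = $1,693 + $5,971 + $1,359 = $9,023
Ending inventory: 69 @ $9 = $621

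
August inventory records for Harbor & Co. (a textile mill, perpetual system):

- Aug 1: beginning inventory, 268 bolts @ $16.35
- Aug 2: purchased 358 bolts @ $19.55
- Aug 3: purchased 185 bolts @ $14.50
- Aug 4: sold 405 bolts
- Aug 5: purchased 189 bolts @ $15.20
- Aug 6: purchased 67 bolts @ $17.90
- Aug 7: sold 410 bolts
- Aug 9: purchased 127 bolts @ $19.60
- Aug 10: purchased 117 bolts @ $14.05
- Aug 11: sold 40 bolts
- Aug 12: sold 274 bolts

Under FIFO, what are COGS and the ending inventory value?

Aug 4, 405 sold [FIFO — oldest first]: 268 @ $16.35 + 137 @ $19.55 = $7,060.15
Aug 7, 410 sold [FIFO — oldest first]: 221 @ $19.55 + 185 @ $14.50 + 4 @ $15.20 = $7,063.85
Aug 11, 40 sold [FIFO — oldest first]: 40 @ $15.20 = $608.00
Aug 12, 274 sold [FIFO — oldest first]: 145 @ $15.20 + 67 @ $17.90 + 62 @ $19.60 = $4,618.50
Total COGS = $7,060.15 + $7,063.85 + $608.00 + $4,618.50 = $19,350.50
Ending inventory: 65 @ $19.60 + 117 @ $14.05 = $2,917.85

COGS = $19,350.50; ending inventory = $2,917.85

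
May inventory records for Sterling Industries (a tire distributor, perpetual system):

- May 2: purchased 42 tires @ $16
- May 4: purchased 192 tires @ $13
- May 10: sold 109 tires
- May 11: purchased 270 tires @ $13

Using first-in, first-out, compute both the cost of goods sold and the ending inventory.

May 10, 109 sold [FIFO — oldest first]: 42 @ $16 + 67 @ $13 = $1,543
Ending inventory: 125 @ $13 + 270 @ $13 = $5,135

COGS = $1,543; ending inventory = $5,135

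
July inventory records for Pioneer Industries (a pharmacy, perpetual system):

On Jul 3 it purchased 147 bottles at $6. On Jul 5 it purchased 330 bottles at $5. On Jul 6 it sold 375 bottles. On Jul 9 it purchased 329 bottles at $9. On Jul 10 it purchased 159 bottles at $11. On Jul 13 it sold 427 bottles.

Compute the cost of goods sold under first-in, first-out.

Jul 6, 375 sold [FIFO — oldest first]: 147 @ $6 + 228 @ $5 = $2,022
Jul 13, 427 sold [FIFO — oldest first]: 102 @ $5 + 325 @ $9 = $3,435
Total COGS = $2,022 + $3,435 = $5,457
Ending inventory: 4 @ $9 + 159 @ $11 = $1,785
Check: goods available $7,242 = COGS $5,457 + ending $1,785

COGS = $5,457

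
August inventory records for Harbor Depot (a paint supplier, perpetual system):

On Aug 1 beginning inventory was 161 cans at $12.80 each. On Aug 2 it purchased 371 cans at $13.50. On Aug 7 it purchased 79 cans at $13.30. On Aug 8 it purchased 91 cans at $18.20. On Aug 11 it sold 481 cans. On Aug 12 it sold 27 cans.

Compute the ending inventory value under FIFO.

Ending inventory = $3,030.90

Aug 11, 481 sold [FIFO — oldest first]: 161 @ $12.80 + 320 @ $13.50 = $6,380.80
Aug 12, 27 sold [FIFO — oldest first]: 27 @ $13.50 = $364.50
Total COGS = $6,380.80 + $364.50 = $6,745.30
Ending inventory: 24 @ $13.50 + 79 @ $13.30 + 91 @ $18.20 = $3,030.90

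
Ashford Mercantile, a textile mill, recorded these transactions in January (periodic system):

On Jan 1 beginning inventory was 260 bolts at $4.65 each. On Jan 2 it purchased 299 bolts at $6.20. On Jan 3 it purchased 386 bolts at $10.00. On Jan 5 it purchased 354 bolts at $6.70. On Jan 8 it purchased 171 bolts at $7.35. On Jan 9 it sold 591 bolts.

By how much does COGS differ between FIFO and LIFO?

$905.85

FIFO COGS: 260 @ $4.65 + 299 @ $6.20 + 32 @ $10.00 = $3,382.80
LIFO COGS: 171 @ $7.35 + 354 @ $6.70 + 66 @ $10.00 = $4,288.65
Difference = |$3,382.80 − $4,288.65| = $905.85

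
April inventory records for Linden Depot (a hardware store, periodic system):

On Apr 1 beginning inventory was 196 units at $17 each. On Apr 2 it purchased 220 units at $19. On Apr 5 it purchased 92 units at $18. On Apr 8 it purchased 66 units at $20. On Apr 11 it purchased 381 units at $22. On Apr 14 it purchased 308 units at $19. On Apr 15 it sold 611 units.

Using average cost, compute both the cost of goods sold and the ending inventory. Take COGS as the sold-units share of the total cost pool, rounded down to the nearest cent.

Apr 15, sell 611: 611/1263 × $24,722.00 → $11,959.73
Ending inventory (cost pool remaining) = $12,762.27

COGS = $11,959.73; ending inventory = $12,762.27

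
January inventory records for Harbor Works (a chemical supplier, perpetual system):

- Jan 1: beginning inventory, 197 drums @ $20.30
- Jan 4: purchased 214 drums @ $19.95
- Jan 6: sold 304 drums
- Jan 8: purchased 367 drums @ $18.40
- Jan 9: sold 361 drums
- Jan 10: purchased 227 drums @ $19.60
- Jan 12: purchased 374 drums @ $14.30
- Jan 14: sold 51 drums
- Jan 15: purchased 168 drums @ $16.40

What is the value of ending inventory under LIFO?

Jan 6, 304 sold [LIFO — newest first]: 214 @ $19.95 + 90 @ $20.30 = $6,096.30
Jan 9, 361 sold [LIFO — newest first]: 361 @ $18.40 = $6,642.40
Jan 14, 51 sold [LIFO — newest first]: 51 @ $14.30 = $729.30
Total COGS = $6,096.30 + $6,642.40 + $729.30 = $13,468.00
Ending inventory: 107 @ $20.30 + 6 @ $18.40 + 227 @ $19.60 + 323 @ $14.30 + 168 @ $16.40 = $14,105.80
Check: goods available $27,573.80 = COGS $13,468.00 + ending $14,105.80

Ending inventory = $14,105.80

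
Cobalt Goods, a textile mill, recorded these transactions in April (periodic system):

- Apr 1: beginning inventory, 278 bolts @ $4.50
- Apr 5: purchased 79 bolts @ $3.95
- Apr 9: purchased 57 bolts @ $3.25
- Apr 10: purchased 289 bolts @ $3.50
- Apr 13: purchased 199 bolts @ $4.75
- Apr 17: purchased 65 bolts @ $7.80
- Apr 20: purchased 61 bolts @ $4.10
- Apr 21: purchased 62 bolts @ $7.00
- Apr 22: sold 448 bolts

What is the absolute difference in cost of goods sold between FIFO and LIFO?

FIFO COGS: 278 @ $4.50 + 79 @ $3.95 + 57 @ $3.25 + 34 @ $3.50 = $1,867.30
LIFO COGS: 62 @ $7.00 + 61 @ $4.10 + 65 @ $7.80 + 199 @ $4.75 + 61 @ $3.50 = $2,349.85
Difference = |$1,867.30 − $2,349.85| = $482.55

$482.55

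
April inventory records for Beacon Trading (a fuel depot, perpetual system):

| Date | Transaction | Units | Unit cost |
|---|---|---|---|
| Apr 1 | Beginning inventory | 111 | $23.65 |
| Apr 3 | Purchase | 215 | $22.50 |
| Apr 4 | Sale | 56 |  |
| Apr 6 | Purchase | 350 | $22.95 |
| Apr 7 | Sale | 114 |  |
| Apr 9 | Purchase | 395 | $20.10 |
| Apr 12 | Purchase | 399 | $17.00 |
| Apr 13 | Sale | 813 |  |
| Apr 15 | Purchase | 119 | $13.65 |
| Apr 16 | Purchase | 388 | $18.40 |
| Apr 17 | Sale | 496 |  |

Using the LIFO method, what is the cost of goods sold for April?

Apr 4, 56 sold [LIFO — newest first]: 56 @ $22.50 = $1,260.00
Apr 7, 114 sold [LIFO — newest first]: 114 @ $22.95 = $2,616.30
Apr 13, 813 sold [LIFO — newest first]: 399 @ $17.00 + 395 @ $20.10 + 19 @ $22.95 = $15,158.55
Apr 17, 496 sold [LIFO — newest first]: 388 @ $18.40 + 108 @ $13.65 = $8,613.40
Total COGS = $1,260.00 + $2,616.30 + $15,158.55 + $8,613.40 = $27,648.25
Ending inventory: 111 @ $23.65 + 159 @ $22.50 + 217 @ $22.95 + 11 @ $13.65 = $11,332.95
Check: goods available $38,981.20 = COGS $27,648.25 + ending $11,332.95

COGS = $27,648.25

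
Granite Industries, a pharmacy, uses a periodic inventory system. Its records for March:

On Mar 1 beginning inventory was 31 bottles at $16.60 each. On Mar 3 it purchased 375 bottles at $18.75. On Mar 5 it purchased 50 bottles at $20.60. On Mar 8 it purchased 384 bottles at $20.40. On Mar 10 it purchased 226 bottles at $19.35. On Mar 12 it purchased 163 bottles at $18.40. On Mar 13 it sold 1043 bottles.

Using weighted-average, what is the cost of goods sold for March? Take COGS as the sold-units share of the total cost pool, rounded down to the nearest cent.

COGS = $20,182.55

Mar 13, sell 1043: 1043/1229 × $23,781.75 → $20,182.55
Ending inventory (cost pool remaining) = $3,599.20
Check: goods available $23,781.75 = COGS $20,182.55 + ending $3,599.20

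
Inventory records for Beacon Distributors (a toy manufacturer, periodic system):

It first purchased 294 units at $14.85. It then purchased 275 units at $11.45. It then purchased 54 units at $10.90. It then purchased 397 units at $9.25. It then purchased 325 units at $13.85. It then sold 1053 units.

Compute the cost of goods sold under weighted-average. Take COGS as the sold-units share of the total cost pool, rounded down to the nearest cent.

COGS = $12,743.06

Sale 1, sell 1053: 1053/1345 × $16,276.75 → $12,743.06
Ending inventory (cost pool remaining) = $3,533.69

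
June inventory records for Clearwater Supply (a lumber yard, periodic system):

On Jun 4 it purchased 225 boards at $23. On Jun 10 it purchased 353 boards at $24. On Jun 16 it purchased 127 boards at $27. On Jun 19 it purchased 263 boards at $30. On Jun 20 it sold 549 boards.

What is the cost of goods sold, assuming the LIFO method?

Jun 20, 549 sold [LIFO — newest first]: 263 @ $30 + 127 @ $27 + 159 @ $24 = $15,135
Ending inventory: 225 @ $23 + 194 @ $24 = $9,831

COGS = $15,135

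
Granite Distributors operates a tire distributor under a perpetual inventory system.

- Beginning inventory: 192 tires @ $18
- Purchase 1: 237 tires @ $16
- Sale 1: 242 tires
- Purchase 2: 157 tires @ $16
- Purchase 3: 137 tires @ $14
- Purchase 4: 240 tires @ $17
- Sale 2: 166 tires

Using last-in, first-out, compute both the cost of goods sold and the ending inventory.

Sale 1 (242) [LIFO — newest first]: 237 @ $16 + 5 @ $18 = $3,882
Sale 2 (166) [LIFO — newest first]: 166 @ $17 = $2,822
Total COGS = $3,882 + $2,822 = $6,704
Ending inventory: 187 @ $18 + 157 @ $16 + 137 @ $14 + 74 @ $17 = $9,054
Check: goods available $15,758 = COGS $6,704 + ending $9,054

COGS = $6,704; ending inventory = $9,054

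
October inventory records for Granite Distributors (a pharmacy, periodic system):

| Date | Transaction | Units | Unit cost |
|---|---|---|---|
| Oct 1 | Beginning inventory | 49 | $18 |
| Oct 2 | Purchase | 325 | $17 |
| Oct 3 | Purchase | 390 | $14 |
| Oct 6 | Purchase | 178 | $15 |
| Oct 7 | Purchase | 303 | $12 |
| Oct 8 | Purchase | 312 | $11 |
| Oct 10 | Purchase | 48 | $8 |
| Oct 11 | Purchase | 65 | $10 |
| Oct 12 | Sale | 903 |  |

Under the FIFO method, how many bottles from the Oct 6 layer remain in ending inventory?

Oct 12, 903 sold [FIFO — oldest first]: 49 @ $18 + 325 @ $17 + 390 @ $14 + 139 @ $15 = $13,952
Ending inventory: 39 @ $15 + 303 @ $12 + 312 @ $11 + 48 @ $8 + 65 @ $10 = $8,687
Check: goods available $22,639 = COGS $13,952 + ending $8,687

39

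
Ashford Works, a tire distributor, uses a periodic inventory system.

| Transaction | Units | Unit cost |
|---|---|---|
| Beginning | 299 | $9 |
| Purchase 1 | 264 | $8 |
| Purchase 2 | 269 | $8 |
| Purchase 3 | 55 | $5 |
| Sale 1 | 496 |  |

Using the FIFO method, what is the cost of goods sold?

COGS = $4,267

Sale 1 (496) [FIFO — oldest first]: 299 @ $9 + 197 @ $8 = $4,267
Ending inventory: 67 @ $8 + 269 @ $8 + 55 @ $5 = $2,963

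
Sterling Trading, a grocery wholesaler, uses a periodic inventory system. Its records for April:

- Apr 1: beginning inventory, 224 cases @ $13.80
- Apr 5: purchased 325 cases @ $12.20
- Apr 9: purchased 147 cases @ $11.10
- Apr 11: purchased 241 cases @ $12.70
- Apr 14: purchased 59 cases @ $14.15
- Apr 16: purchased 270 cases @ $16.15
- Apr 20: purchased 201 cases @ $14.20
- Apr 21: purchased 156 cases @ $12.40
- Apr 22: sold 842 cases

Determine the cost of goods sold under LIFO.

COGS = $11,965.15

Apr 22, 842 sold [LIFO — newest first]: 156 @ $12.40 + 201 @ $14.20 + 270 @ $16.15 + 59 @ $14.15 + 156 @ $12.70 = $11,965.15
Ending inventory: 224 @ $13.80 + 325 @ $12.20 + 147 @ $11.10 + 85 @ $12.70 = $9,767.40
Check: goods available $21,732.55 = COGS $11,965.15 + ending $9,767.40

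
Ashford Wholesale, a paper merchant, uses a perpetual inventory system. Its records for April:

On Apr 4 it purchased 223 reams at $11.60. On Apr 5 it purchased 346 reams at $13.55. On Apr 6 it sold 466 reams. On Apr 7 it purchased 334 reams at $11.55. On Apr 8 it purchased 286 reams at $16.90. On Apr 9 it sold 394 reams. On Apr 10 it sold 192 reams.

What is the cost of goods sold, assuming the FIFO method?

Apr 6, 466 sold [FIFO — oldest first]: 223 @ $11.60 + 243 @ $13.55 = $5,879.45
Apr 9, 394 sold [FIFO — oldest first]: 103 @ $13.55 + 291 @ $11.55 = $4,756.70
Apr 10, 192 sold [FIFO — oldest first]: 43 @ $11.55 + 149 @ $16.90 = $3,014.75
Total COGS = $5,879.45 + $4,756.70 + $3,014.75 = $13,650.90
Ending inventory: 137 @ $16.90 = $2,315.30
Check: goods available $15,966.20 = COGS $13,650.90 + ending $2,315.30

COGS = $13,650.90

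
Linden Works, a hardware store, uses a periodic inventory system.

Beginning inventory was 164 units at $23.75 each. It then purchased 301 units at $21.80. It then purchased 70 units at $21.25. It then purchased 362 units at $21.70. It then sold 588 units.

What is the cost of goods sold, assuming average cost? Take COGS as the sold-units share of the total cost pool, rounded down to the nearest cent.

Sale 1, sell 588: 588/897 × $19,799.70 → $12,979.06
Ending inventory (cost pool remaining) = $6,820.64
Check: goods available $19,799.70 = COGS $12,979.06 + ending $6,820.64

COGS = $12,979.06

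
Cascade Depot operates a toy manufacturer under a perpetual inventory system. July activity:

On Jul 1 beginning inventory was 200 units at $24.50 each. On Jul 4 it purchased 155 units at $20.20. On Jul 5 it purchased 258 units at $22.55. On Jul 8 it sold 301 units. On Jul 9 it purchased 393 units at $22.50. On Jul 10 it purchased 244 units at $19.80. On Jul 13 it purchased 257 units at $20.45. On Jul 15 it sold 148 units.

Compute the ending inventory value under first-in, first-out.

Jul 8, 301 sold [FIFO — oldest first]: 200 @ $24.50 + 101 @ $20.20 = $6,940.20
Jul 15, 148 sold [FIFO — oldest first]: 54 @ $20.20 + 94 @ $22.55 = $3,210.50
Total COGS = $6,940.20 + $3,210.50 = $10,150.70
Ending inventory: 164 @ $22.55 + 393 @ $22.50 + 244 @ $19.80 + 257 @ $20.45 = $22,627.55

Ending inventory = $22,627.55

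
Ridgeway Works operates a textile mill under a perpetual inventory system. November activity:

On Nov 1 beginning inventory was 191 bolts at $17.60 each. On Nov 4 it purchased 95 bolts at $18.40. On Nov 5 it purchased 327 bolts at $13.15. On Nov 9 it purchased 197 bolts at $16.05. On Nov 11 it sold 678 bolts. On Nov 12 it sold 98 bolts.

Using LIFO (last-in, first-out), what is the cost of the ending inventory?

Ending inventory = $598.40

Nov 11, 678 sold [LIFO — newest first]: 197 @ $16.05 + 327 @ $13.15 + 95 @ $18.40 + 59 @ $17.60 = $10,248.30
Nov 12, 98 sold [LIFO — newest first]: 98 @ $17.60 = $1,724.80
Total COGS = $10,248.30 + $1,724.80 = $11,973.10
Ending inventory: 34 @ $17.60 = $598.40
Check: goods available $12,571.50 = COGS $11,973.10 + ending $598.40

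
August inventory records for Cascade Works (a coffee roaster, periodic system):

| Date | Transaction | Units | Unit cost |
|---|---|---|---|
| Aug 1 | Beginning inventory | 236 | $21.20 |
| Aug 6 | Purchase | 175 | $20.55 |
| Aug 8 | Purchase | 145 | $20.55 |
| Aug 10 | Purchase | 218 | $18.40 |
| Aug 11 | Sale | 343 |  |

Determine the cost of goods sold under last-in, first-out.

COGS = $6,579.95

Aug 11, 343 sold [LIFO — newest first]: 218 @ $18.40 + 125 @ $20.55 = $6,579.95
Ending inventory: 236 @ $21.20 + 175 @ $20.55 + 20 @ $20.55 = $9,010.45
Check: goods available $15,590.40 = COGS $6,579.95 + ending $9,010.45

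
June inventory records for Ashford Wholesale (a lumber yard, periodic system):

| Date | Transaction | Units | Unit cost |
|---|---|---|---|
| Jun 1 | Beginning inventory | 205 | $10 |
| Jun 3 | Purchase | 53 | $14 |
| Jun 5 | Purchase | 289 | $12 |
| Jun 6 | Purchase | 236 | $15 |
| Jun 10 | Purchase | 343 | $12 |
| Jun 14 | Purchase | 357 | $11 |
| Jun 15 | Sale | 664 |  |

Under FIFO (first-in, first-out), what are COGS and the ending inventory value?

Jun 15, 664 sold [FIFO — oldest first]: 205 @ $10 + 53 @ $14 + 289 @ $12 + 117 @ $15 = $8,015
Ending inventory: 119 @ $15 + 343 @ $12 + 357 @ $11 = $9,828

COGS = $8,015; ending inventory = $9,828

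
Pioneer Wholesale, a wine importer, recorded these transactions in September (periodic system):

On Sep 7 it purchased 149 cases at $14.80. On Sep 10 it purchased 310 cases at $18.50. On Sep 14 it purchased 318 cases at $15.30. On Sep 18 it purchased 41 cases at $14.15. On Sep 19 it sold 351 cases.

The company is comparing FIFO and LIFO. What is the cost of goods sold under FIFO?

FIFO COGS: 149 @ $14.80 + 202 @ $18.50 = $5,942.20
LIFO COGS: 41 @ $14.15 + 310 @ $15.30 = $5,323.15

COGS = $5,942.20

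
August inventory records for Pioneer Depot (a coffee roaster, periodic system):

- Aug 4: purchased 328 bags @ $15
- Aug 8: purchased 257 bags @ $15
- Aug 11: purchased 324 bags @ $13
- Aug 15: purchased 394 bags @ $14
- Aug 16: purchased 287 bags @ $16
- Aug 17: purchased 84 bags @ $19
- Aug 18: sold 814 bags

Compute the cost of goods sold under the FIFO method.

COGS = $11,752

Aug 18, 814 sold [FIFO — oldest first]: 328 @ $15 + 257 @ $15 + 229 @ $13 = $11,752
Ending inventory: 95 @ $13 + 394 @ $14 + 287 @ $16 + 84 @ $19 = $12,939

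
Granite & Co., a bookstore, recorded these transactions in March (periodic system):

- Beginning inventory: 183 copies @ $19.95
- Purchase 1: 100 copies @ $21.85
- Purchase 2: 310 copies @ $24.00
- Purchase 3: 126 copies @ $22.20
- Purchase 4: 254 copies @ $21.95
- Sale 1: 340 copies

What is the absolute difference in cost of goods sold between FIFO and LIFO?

$280.65

FIFO COGS: 183 @ $19.95 + 100 @ $21.85 + 57 @ $24.00 = $7,203.85
LIFO COGS: 254 @ $21.95 + 86 @ $22.20 = $7,484.50
Difference = |$7,203.85 − $7,484.50| = $280.65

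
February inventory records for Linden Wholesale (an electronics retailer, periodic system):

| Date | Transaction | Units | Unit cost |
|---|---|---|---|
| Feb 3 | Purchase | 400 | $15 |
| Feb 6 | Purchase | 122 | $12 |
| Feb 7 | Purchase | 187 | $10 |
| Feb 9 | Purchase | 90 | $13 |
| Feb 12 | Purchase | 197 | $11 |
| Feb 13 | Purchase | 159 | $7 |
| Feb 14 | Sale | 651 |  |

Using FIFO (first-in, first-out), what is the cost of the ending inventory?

Ending inventory = $5,030

Feb 14, 651 sold [FIFO — oldest first]: 400 @ $15 + 122 @ $12 + 129 @ $10 = $8,754
Ending inventory: 58 @ $10 + 90 @ $13 + 197 @ $11 + 159 @ $7 = $5,030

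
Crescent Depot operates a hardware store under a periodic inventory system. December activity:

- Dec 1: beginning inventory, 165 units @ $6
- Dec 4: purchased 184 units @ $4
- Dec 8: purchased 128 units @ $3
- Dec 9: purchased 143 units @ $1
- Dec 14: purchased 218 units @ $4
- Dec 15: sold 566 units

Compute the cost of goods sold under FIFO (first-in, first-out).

Dec 15, 566 sold [FIFO — oldest first]: 165 @ $6 + 184 @ $4 + 128 @ $3 + 89 @ $1 = $2,199
Ending inventory: 54 @ $1 + 218 @ $4 = $926
Check: goods available $3,125 = COGS $2,199 + ending $926

COGS = $2,199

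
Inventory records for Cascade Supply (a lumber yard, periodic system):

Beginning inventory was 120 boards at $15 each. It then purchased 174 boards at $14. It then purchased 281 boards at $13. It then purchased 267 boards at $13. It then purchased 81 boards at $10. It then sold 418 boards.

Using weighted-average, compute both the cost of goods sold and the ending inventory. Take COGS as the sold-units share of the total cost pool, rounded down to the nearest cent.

COGS = $5,511.44; ending inventory = $6,658.56

Sale 1, sell 418: 418/923 × $12,170.00 → $5,511.44
Ending inventory (cost pool remaining) = $6,658.56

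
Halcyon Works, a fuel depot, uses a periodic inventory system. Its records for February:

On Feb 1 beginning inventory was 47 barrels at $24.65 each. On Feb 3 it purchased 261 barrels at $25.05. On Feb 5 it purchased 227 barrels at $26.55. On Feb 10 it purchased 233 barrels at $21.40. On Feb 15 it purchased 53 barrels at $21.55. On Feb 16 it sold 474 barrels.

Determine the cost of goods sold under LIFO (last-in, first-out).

COGS = $11,119.75

Feb 16, 474 sold [LIFO — newest first]: 53 @ $21.55 + 233 @ $21.40 + 188 @ $26.55 = $11,119.75
Ending inventory: 47 @ $24.65 + 261 @ $25.05 + 39 @ $26.55 = $8,732.05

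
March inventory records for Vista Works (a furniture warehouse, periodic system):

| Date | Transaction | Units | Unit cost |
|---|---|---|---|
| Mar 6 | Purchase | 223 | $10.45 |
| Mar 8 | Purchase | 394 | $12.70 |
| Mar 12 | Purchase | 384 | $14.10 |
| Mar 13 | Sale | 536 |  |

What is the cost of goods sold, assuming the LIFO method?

Mar 13, 536 sold [LIFO — newest first]: 384 @ $14.10 + 152 @ $12.70 = $7,344.80
Ending inventory: 223 @ $10.45 + 242 @ $12.70 = $5,403.75

COGS = $7,344.80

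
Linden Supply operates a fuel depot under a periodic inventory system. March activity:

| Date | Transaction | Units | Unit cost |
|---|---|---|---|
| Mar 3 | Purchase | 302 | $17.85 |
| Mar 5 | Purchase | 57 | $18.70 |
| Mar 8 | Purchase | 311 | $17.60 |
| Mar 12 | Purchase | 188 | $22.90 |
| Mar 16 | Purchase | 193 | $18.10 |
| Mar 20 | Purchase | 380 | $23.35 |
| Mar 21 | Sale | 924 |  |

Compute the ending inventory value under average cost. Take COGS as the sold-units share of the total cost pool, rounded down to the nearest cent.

Mar 21, sell 924: 924/1431 × $28,601.70 → $18,468.18
Ending inventory (cost pool remaining) = $10,133.52
Check: goods available $28,601.70 = COGS $18,468.18 + ending $10,133.52

Ending inventory = $10,133.52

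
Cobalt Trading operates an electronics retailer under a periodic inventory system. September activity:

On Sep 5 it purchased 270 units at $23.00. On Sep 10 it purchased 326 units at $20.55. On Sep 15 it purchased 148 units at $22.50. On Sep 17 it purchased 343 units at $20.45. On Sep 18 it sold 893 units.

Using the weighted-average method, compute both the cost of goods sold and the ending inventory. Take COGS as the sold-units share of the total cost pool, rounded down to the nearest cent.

COGS = $19,103.50; ending inventory = $4,150.15

Sep 18, sell 893: 893/1087 × $23,253.65 → $19,103.50
Ending inventory (cost pool remaining) = $4,150.15
Check: goods available $23,253.65 = COGS $19,103.50 + ending $4,150.15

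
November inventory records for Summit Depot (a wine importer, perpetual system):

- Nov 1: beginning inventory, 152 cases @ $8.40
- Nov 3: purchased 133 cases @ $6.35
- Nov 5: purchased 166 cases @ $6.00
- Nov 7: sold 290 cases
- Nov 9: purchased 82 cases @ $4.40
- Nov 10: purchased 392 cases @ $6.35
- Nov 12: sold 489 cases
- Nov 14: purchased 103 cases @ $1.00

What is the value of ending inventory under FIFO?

Nov 7, 290 sold [FIFO — oldest first]: 152 @ $8.40 + 133 @ $6.35 + 5 @ $6.00 = $2,151.35
Nov 12, 489 sold [FIFO — oldest first]: 161 @ $6.00 + 82 @ $4.40 + 246 @ $6.35 = $2,888.90
Total COGS = $2,151.35 + $2,888.90 = $5,040.25
Ending inventory: 146 @ $6.35 + 103 @ $1.00 = $1,030.10
Check: goods available $6,070.35 = COGS $5,040.25 + ending $1,030.10

Ending inventory = $1,030.10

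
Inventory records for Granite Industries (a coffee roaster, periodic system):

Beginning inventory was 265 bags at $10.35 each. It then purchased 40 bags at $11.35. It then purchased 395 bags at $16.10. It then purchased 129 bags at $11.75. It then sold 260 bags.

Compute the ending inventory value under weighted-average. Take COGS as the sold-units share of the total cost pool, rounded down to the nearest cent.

Ending inventory = $7,599.48

Sale 1, sell 260: 260/829 × $11,072.00 → $3,472.52
Ending inventory (cost pool remaining) = $7,599.48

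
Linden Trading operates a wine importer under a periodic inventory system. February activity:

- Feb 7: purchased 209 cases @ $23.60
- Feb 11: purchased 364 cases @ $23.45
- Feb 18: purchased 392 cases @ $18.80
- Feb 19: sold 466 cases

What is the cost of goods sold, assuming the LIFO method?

COGS = $9,104.90

Feb 19, 466 sold [LIFO — newest first]: 392 @ $18.80 + 74 @ $23.45 = $9,104.90
Ending inventory: 209 @ $23.60 + 290 @ $23.45 = $11,732.90
Check: goods available $20,837.80 = COGS $9,104.90 + ending $11,732.90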